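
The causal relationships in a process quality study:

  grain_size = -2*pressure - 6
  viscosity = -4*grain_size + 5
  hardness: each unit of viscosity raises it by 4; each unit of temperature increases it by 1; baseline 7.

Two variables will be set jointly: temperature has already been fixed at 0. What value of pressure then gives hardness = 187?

pressure = 2

With temperature held at 0:
Substituting into the viscosity equation gives viscosity = 8*pressure + 29.
Substituting into the hardness equation gives hardness = 32*pressure + 123.
Solve 32*pressure + 123 = 187: pressure = (187 - 123) / 32 = 2.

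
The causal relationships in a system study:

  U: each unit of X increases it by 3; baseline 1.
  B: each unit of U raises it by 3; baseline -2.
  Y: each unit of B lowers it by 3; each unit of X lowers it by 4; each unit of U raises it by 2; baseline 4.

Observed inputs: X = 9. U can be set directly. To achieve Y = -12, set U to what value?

Intervening on U fixes its value directly, overriding its dependence on X.
Substituting into the Y equation gives Y = -7*U - 26.
Solve -7*U - 26 = -12: U = (-12 + 26) / -7 = -2.

U = -2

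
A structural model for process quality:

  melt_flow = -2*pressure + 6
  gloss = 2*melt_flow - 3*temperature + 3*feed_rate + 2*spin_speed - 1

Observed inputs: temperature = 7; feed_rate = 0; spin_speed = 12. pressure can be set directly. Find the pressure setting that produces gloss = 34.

pressure = -5

Substituting into the gloss equation gives gloss = -4*pressure + 14.
Solve -4*pressure + 14 = 34: pressure = (34 - 14) / -4 = -5.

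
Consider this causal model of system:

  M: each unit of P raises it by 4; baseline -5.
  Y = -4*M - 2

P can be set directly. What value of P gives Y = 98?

Substituting into the Y equation gives Y = -16*P + 18.
Solve -16*P + 18 = 98: P = (98 - 18) / -16 = -5.

P = -5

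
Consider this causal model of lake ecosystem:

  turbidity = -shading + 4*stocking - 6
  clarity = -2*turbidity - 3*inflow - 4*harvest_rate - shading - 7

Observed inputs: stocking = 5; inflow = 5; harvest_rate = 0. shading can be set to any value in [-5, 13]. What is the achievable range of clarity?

Substituting into the turbidity equation gives turbidity = -shading + 14.
Substituting into the clarity equation gives clarity = shading - 50.
Linear in shading, so extremes are at the endpoints: shading = -5 gives clarity = -55; shading = 13 gives clarity = -37.

-55 to -37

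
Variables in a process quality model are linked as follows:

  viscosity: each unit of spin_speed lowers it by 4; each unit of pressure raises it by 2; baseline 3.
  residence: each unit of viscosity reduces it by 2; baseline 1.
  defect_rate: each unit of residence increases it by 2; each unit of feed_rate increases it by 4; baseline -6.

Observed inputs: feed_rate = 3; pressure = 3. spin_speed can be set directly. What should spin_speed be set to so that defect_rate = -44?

spin_speed = -1

Substituting into the viscosity equation gives viscosity = -4*spin_speed + 9.
residence becomes 8*spin_speed - 17.
defect_rate becomes 16*spin_speed - 28.
Solve 16*spin_speed - 28 = -44: spin_speed = (-44 + 28) / 16 = -1.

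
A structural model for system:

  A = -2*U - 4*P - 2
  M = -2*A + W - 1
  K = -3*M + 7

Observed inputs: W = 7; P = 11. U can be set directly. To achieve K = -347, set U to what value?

Substituting into the A equation gives A = -2*U - 46.
So M = 4*U + 98.
So K = -12*U - 287.
Solve -12*U - 287 = -347: U = (-347 + 287) / -12 = 5.

U = 5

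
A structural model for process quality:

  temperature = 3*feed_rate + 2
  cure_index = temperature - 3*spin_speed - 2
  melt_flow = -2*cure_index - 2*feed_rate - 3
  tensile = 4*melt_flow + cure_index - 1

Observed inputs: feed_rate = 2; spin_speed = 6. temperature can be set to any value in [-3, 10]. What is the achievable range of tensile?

Intervening on temperature fixes its value directly, overriding its dependence on feed_rate.
Substituting into the cure_index equation gives cure_index = temperature - 20.
Substituting into the melt_flow equation gives melt_flow = -2*temperature + 33.
Substituting into the tensile equation gives tensile = -7*temperature + 111.
Linear in temperature, so extremes are at the endpoints: temperature = -3 gives tensile = 132; temperature = 10 gives tensile = 41.

41 to 132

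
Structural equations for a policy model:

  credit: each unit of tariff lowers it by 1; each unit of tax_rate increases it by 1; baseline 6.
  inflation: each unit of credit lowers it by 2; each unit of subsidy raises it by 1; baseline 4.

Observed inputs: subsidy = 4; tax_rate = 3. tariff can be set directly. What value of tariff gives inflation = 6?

Substituting into the credit equation gives credit = -tariff + 9.
Substituting into the inflation equation gives inflation = 2*tariff - 10.
Solve 2*tariff - 10 = 6: tariff = (6 + 10) / 2 = 8.

tariff = 8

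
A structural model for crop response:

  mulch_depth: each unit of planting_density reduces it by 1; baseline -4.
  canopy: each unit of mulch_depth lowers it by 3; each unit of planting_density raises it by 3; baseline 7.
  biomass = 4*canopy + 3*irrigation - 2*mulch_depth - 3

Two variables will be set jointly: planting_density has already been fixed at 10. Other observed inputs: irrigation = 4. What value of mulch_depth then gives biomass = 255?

mulch_depth = -7

With planting_density held at 10:
Intervening on mulch_depth fixes its value directly, overriding its dependence on planting_density.
Substituting into the canopy equation gives canopy = -3*mulch_depth + 37.
Substituting into the biomass equation gives biomass = -14*mulch_depth + 157.
Solve -14*mulch_depth + 157 = 255: mulch_depth = (255 - 157) / -14 = -7.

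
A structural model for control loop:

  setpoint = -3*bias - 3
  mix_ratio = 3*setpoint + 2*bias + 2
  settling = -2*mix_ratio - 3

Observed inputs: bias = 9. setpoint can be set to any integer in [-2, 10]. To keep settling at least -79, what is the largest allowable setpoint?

setpoint = 6

Intervening on setpoint fixes its value directly, overriding its dependence on bias.
Substituting into the mix_ratio equation gives mix_ratio = 3*setpoint + 20.
This gives settling = -6*setpoint - 43.
Require -6*setpoint - 43 ≥ -79, so setpoint ≤ 6.
The largest integer in [-2, 10] satisfying this is 6.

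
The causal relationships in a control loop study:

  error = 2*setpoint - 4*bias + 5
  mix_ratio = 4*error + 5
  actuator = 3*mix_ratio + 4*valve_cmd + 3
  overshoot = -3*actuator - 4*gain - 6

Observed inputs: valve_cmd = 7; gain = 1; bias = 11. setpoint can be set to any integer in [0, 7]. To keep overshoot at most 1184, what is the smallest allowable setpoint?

Substituting into the error equation gives error = 2*setpoint - 39.
Substituting into the mix_ratio equation gives mix_ratio = 8*setpoint - 151.
actuator becomes 24*setpoint - 422.
So overshoot = -72*setpoint + 1256.
Require -72*setpoint + 1256 ≤ 1184, so setpoint ≥ 1.
The smallest integer in [0, 7] satisfying this is 1.

setpoint = 1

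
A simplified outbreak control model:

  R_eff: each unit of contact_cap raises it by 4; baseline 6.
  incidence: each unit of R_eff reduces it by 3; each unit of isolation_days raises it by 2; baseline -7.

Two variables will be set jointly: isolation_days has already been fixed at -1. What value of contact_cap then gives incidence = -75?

contact_cap = 4

With isolation_days held at -1:
Substituting into the incidence equation gives incidence = -12*contact_cap - 27.
Solve -12*contact_cap - 27 = -75: contact_cap = (-75 + 27) / -12 = 4.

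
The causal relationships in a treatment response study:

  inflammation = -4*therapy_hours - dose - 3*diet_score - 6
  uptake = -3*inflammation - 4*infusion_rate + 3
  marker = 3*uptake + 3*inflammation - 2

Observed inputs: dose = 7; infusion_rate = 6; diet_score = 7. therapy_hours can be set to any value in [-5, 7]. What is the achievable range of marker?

Substituting into the inflammation equation gives inflammation = -4*therapy_hours - 34.
Substituting into the uptake equation gives uptake = 12*therapy_hours + 81.
Substituting into the marker equation gives marker = 24*therapy_hours + 139.
Linear in therapy_hours, so extremes are at the endpoints: therapy_hours = -5 gives marker = 19; therapy_hours = 7 gives marker = 307.

19 to 307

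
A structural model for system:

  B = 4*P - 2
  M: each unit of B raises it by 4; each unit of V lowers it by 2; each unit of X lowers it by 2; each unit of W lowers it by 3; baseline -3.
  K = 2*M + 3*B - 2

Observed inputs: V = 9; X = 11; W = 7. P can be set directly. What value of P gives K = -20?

P = 3

Substituting into the M equation gives M = 16*P - 72.
This gives K = 44*P - 152.
Solve 44*P - 152 = -20: P = (-20 + 152) / 44 = 3.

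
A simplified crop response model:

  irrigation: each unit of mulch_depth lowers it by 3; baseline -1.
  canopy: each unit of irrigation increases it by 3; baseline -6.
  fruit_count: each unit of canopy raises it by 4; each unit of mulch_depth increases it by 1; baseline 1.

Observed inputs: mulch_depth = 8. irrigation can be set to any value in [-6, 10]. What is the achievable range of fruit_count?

-87 to 105

Intervening on irrigation fixes its value directly, overriding its dependence on mulch_depth.
Substituting into the fruit_count equation gives fruit_count = 12*irrigation - 15.
Linear in irrigation, so extremes are at the endpoints: irrigation = -6 gives fruit_count = -87; irrigation = 10 gives fruit_count = 105.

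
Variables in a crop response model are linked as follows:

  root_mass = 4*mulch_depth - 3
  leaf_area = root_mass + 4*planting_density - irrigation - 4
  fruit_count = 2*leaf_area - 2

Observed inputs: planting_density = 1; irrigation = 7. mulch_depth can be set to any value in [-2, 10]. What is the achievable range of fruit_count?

Substituting into the leaf_area equation gives leaf_area = 4*mulch_depth - 10.
Substituting into the fruit_count equation gives fruit_count = 8*mulch_depth - 22.
Linear in mulch_depth, so extremes are at the endpoints: mulch_depth = -2 gives fruit_count = -38; mulch_depth = 10 gives fruit_count = 58.

-38 to 58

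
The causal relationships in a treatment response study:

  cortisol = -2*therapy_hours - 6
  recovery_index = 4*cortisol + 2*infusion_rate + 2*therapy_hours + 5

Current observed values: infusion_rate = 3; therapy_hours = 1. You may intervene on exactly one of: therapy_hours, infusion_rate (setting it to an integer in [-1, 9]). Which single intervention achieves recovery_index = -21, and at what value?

set infusion_rate = 2

Intervening on therapy_hours: recovery_index = -6*therapy_hours - 13. Reaching -21 requires therapy_hours = 4/3, not an integer.
Intervening on infusion_rate: with other inputs at their observed values, recovery_index = 2*infusion_rate - 25. Solving for -21 gives infusion_rate = 2, within [-1, 9].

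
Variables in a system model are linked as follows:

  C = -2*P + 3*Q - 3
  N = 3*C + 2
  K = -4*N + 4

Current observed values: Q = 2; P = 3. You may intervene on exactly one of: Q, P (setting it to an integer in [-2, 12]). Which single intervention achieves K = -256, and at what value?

set Q = 10

Intervening on Q: with other inputs at their observed values, K = -36*Q + 104. Solving for -256 gives Q = 10, within [-2, 12].
Intervening on P: K = 24*P - 40. Reaching -256 requires P = -9, outside [-2, 12].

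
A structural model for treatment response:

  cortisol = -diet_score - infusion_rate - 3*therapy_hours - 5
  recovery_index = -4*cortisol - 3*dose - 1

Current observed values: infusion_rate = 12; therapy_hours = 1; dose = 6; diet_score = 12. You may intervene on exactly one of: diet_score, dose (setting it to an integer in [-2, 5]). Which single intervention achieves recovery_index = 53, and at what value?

Intervening on diet_score: with other inputs at their observed values, recovery_index = 4*diet_score + 61. Solving for 53 gives diet_score = -2, within [-2, 5].
Intervening on dose: recovery_index = -3*dose + 127. Reaching 53 requires dose = 74/3, not an integer.

set diet_score = -2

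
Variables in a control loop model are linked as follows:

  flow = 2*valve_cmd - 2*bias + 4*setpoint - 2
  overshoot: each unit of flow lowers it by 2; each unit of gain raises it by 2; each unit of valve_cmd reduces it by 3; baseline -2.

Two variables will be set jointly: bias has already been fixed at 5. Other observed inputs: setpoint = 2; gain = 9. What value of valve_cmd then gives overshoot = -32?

valve_cmd = 8

With bias held at 5:
Substituting into the flow equation gives flow = 2*valve_cmd - 4.
Substituting into the overshoot equation gives overshoot = -7*valve_cmd + 24.
Solve -7*valve_cmd + 24 = -32: valve_cmd = (-32 - 24) / -7 = 8.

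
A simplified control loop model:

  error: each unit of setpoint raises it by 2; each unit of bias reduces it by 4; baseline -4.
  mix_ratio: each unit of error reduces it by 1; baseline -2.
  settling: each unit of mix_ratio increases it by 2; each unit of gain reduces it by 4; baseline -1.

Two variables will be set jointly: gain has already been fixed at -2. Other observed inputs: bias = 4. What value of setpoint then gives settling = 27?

With gain held at -2:
Substituting into the error equation gives error = 2*setpoint - 20.
This gives mix_ratio = -2*setpoint + 18.
settling becomes -4*setpoint + 43.
Solve -4*setpoint + 43 = 27: setpoint = (27 - 43) / -4 = 4.

setpoint = 4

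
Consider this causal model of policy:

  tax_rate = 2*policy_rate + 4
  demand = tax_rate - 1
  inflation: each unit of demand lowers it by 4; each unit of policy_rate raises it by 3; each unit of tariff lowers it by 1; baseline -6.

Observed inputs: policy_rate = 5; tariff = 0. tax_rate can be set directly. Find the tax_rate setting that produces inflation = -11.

tax_rate = 6

Intervening on tax_rate fixes its value directly, overriding its dependence on policy_rate.
Substituting into the inflation equation gives inflation = -4*tax_rate + 13.
Solve -4*tax_rate + 13 = -11: tax_rate = (-11 - 13) / -4 = 6.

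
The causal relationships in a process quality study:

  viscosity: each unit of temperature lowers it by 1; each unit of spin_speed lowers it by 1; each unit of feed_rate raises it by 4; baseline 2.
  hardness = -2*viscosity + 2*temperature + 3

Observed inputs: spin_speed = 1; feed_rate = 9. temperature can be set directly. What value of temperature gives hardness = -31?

Substituting into the viscosity equation gives viscosity = -temperature + 37.
hardness becomes 4*temperature - 71.
Solve 4*temperature - 71 = -31: temperature = (-31 + 71) / 4 = 10.

temperature = 10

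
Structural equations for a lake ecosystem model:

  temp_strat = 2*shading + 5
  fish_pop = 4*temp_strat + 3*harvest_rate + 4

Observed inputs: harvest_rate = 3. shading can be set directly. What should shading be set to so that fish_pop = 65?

Substituting into the fish_pop equation gives fish_pop = 8*shading + 33.
Solve 8*shading + 33 = 65: shading = (65 - 33) / 8 = 4.

shading = 4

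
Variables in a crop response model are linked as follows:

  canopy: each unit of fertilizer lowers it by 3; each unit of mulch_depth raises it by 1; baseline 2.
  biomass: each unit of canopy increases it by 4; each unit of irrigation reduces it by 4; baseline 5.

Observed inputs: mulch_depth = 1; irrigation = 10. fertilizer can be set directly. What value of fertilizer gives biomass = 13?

fertilizer = -3

Substituting into the canopy equation gives canopy = -3*fertilizer + 3.
So biomass = -12*fertilizer - 23.
Solve -12*fertilizer - 23 = 13: fertilizer = (13 + 23) / -12 = -3.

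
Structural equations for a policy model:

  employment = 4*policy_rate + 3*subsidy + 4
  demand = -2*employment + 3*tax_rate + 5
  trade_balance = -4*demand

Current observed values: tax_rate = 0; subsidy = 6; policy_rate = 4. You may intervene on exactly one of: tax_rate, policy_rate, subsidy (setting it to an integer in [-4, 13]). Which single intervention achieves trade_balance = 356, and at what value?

set subsidy = 9

Intervening on tax_rate: trade_balance = -12*tax_rate + 284. Reaching 356 requires tax_rate = -6, outside [-4, 13].
Intervening on policy_rate: trade_balance = 32*policy_rate + 156. Reaching 356 requires policy_rate = 25/4, not an integer.
Intervening on subsidy: with other inputs at their observed values, trade_balance = 24*subsidy + 140. Solving for 356 gives subsidy = 9, within [-4, 13].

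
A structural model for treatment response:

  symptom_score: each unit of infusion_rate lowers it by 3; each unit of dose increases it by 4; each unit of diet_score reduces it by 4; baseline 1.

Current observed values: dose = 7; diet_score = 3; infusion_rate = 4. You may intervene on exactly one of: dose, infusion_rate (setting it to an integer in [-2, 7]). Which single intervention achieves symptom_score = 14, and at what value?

set infusion_rate = 1

Intervening on dose: symptom_score = 4*dose - 23. Reaching 14 requires dose = 37/4, not an integer.
Intervening on infusion_rate: with other inputs at their observed values, symptom_score = -3*infusion_rate + 17. Solving for 14 gives infusion_rate = 1, within [-2, 7].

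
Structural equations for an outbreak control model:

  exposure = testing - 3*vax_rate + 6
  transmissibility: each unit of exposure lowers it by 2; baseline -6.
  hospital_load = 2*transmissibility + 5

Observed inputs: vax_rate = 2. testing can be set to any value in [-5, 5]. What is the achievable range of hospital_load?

-27 to 13

Substituting into the exposure equation gives exposure = testing.
Substituting into the transmissibility equation gives transmissibility = -2*testing - 6.
Substituting into the hospital_load equation gives hospital_load = -4*testing - 7.
Linear in testing, so extremes are at the endpoints: testing = -5 gives hospital_load = 13; testing = 5 gives hospital_load = -27.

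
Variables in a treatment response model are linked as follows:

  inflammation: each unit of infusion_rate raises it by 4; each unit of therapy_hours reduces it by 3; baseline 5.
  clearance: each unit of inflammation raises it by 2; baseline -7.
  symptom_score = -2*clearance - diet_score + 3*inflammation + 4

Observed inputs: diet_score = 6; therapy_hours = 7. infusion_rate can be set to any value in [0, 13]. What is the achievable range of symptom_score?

-24 to 28

Substituting into the inflammation equation gives inflammation = 4*infusion_rate - 16.
Substituting into the clearance equation gives clearance = 8*infusion_rate - 39.
So symptom_score = -4*infusion_rate + 28.
Linear in infusion_rate, so extremes are at the endpoints: infusion_rate = 0 gives symptom_score = 28; infusion_rate = 13 gives symptom_score = -24.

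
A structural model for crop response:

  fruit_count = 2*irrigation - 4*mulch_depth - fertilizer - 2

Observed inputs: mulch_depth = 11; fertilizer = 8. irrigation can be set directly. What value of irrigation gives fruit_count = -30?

Substituting into the fruit_count equation gives fruit_count = 2*irrigation - 54.
Solve 2*irrigation - 54 = -30: irrigation = (-30 + 54) / 2 = 12.

irrigation = 12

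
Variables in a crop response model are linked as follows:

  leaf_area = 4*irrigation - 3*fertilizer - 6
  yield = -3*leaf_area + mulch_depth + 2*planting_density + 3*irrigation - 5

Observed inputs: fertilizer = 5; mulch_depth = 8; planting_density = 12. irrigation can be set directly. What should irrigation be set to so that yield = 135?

Substituting into the leaf_area equation gives leaf_area = 4*irrigation - 21.
This gives yield = -9*irrigation + 90.
Solve -9*irrigation + 90 = 135: irrigation = (135 - 90) / -9 = -5.

irrigation = -5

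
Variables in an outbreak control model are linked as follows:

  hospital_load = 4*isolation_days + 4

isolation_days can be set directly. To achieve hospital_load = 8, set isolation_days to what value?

Solve 4*isolation_days + 4 = 8: isolation_days = (8 - 4) / 4 = 1.

isolation_days = 1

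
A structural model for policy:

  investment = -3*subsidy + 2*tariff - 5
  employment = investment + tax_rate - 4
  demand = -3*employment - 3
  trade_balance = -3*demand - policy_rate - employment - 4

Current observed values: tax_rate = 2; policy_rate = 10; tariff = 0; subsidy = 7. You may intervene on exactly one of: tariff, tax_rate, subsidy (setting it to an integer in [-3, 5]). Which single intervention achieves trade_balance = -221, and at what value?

set tax_rate = 3

Intervening on tariff: trade_balance = 16*tariff - 229. Reaching -221 requires tariff = 1/2, not an integer.
Intervening on tax_rate: with other inputs at their observed values, trade_balance = 8*tax_rate - 245. Solving for -221 gives tax_rate = 3, within [-3, 5].
Intervening on subsidy: trade_balance = -24*subsidy - 61. Reaching -221 requires subsidy = 20/3, not an integer.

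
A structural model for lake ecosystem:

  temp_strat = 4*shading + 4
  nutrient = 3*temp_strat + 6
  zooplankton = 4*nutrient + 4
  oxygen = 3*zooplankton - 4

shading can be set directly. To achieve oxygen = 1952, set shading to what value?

Substituting into the nutrient equation gives nutrient = 12*shading + 18.
Substituting into the zooplankton equation gives zooplankton = 48*shading + 76.
This gives oxygen = 144*shading + 224.
Solve 144*shading + 224 = 1952: shading = (1952 - 224) / 144 = 12.

shading = 12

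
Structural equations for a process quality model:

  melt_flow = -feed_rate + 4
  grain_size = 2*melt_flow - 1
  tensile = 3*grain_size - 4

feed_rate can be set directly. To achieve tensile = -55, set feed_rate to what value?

feed_rate = 12

Substituting into the grain_size equation gives grain_size = -2*feed_rate + 7.
tensile becomes -6*feed_rate + 17.
Solve -6*feed_rate + 17 = -55: feed_rate = (-55 - 17) / -6 = 12.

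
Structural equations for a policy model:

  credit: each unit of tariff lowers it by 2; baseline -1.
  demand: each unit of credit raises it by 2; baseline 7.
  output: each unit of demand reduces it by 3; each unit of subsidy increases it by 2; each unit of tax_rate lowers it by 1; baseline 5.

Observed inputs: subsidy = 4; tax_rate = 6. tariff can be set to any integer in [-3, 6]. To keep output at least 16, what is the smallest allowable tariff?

Substituting into the demand equation gives demand = -4*tariff + 5.
Substituting into the output equation gives output = 12*tariff - 8.
Require 12*tariff - 8 ≥ 16, so tariff ≥ 2.
The smallest integer in [-3, 6] satisfying this is 2.

tariff = 2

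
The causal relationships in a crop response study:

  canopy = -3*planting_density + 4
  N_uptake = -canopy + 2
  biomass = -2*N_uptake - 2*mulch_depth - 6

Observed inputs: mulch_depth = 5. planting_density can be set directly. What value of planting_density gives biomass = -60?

Substituting into the N_uptake equation gives N_uptake = 3*planting_density - 2.
This gives biomass = -6*planting_density - 12.
Solve -6*planting_density - 12 = -60: planting_density = (-60 + 12) / -6 = 8.

planting_density = 8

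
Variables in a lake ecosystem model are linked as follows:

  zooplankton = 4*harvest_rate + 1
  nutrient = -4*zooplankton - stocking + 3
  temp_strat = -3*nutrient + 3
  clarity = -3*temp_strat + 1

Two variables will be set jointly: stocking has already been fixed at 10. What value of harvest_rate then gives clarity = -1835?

harvest_rate = 12

With stocking held at 10:
Substituting into the nutrient equation gives nutrient = -16*harvest_rate - 11.
So temp_strat = 48*harvest_rate + 36.
So clarity = -144*harvest_rate - 107.
Solve -144*harvest_rate - 107 = -1835: harvest_rate = (-1835 + 107) / -144 = 12.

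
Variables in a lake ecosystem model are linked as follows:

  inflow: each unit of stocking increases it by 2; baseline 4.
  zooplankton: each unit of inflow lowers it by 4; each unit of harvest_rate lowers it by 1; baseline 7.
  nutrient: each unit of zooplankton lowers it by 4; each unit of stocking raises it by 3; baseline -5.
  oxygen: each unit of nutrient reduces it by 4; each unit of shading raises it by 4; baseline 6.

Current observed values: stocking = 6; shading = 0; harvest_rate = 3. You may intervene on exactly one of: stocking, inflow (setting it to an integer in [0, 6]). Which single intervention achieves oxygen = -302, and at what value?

Intervening on stocking: oxygen = -140*stocking - 166. Reaching -302 requires stocking = 34/35, not an integer.
Intervening on inflow: with other inputs at their observed values, oxygen = -64*inflow + 18. Solving for -302 gives inflow = 5, within [0, 6].

set inflow = 5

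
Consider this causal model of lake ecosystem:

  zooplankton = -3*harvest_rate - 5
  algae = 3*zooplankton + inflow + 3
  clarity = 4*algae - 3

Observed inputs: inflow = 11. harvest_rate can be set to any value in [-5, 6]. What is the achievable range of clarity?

Substituting into the algae equation gives algae = -9*harvest_rate - 1.
Substituting into the clarity equation gives clarity = -36*harvest_rate - 7.
Linear in harvest_rate, so extremes are at the endpoints: harvest_rate = -5 gives clarity = 173; harvest_rate = 6 gives clarity = -223.

-223 to 173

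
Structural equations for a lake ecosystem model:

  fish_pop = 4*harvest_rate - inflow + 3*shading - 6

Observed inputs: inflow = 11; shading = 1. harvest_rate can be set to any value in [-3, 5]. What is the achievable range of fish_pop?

-26 to 6

Substituting into the fish_pop equation gives fish_pop = 4*harvest_rate - 14.
Linear in harvest_rate, so extremes are at the endpoints: harvest_rate = -3 gives fish_pop = -26; harvest_rate = 5 gives fish_pop = 6.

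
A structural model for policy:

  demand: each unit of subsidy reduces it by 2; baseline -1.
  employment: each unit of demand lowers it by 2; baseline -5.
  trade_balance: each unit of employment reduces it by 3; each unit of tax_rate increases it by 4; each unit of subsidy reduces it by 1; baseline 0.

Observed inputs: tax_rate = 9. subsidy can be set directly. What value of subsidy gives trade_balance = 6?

Substituting into the employment equation gives employment = 4*subsidy - 3.
Substituting into the trade_balance equation gives trade_balance = -13*subsidy + 45.
Solve -13*subsidy + 45 = 6: subsidy = (6 - 45) / -13 = 3.

subsidy = 3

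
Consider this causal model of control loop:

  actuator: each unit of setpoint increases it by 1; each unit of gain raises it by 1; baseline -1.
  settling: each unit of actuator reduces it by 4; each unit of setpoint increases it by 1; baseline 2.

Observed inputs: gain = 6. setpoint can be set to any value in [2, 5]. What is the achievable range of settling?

Substituting into the actuator equation gives actuator = setpoint + 5.
This gives settling = -3*setpoint - 18.
Linear in setpoint, so extremes are at the endpoints: setpoint = 2 gives settling = -24; setpoint = 5 gives settling = -33.

-33 to -24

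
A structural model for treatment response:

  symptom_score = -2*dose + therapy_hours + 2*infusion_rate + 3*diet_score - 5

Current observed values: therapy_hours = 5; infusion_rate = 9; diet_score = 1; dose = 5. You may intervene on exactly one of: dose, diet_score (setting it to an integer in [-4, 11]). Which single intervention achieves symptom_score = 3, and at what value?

Intervening on dose: with other inputs at their observed values, symptom_score = -2*dose + 21. Solving for 3 gives dose = 9, within [-4, 11].
Intervening on diet_score: symptom_score = 3*diet_score + 8. Reaching 3 requires diet_score = -5/3, not an integer.

set dose = 9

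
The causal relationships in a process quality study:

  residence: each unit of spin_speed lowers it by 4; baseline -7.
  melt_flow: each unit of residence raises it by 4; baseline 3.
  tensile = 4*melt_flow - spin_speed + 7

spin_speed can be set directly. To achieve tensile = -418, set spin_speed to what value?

Substituting into the melt_flow equation gives melt_flow = -16*spin_speed - 25.
Substituting into the tensile equation gives tensile = -65*spin_speed - 93.
Solve -65*spin_speed - 93 = -418: spin_speed = (-418 + 93) / -65 = 5.

spin_speed = 5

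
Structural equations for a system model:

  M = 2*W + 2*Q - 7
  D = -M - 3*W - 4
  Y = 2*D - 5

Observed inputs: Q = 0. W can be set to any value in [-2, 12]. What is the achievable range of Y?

-119 to 21

Substituting into the M equation gives M = 2*W - 7.
Substituting into the D equation gives D = -5*W + 3.
So Y = -10*W + 1.
Linear in W, so extremes are at the endpoints: W = -2 gives Y = 21; W = 12 gives Y = -119.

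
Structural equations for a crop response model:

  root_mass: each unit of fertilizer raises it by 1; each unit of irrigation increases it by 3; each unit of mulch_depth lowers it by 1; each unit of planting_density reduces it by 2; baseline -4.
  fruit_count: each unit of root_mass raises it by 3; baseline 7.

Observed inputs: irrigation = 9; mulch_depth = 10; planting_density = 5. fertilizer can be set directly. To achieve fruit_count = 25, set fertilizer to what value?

Substituting into the root_mass equation gives root_mass = fertilizer + 3.
Substituting into the fruit_count equation gives fruit_count = 3*fertilizer + 16.
Solve 3*fertilizer + 16 = 25: fertilizer = (25 - 16) / 3 = 3.

fertilizer = 3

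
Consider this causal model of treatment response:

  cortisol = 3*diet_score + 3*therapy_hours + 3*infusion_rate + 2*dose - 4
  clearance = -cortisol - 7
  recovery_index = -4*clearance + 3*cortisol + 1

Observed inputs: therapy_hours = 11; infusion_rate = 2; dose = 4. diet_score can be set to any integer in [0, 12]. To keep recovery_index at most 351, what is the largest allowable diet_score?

Substituting into the cortisol equation gives cortisol = 3*diet_score + 43.
clearance becomes -3*diet_score - 50.
Substituting into the recovery_index equation gives recovery_index = 21*diet_score + 330.
Require 21*diet_score + 330 ≤ 351, so diet_score ≤ 1.
The largest integer in [0, 12] satisfying this is 1.

diet_score = 1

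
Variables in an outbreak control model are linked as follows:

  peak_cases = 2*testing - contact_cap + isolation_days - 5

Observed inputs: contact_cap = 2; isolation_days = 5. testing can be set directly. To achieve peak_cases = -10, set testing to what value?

Substituting into the peak_cases equation gives peak_cases = 2*testing - 2.
Solve 2*testing - 2 = -10: testing = (-10 + 2) / 2 = -4.

testing = -4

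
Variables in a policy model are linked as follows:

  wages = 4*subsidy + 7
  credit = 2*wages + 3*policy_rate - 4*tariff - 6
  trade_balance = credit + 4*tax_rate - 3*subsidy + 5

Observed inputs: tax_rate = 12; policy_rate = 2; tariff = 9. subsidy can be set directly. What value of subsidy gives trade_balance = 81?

subsidy = 10

Substituting into the credit equation gives credit = 8*subsidy - 22.
This gives trade_balance = 5*subsidy + 31.
Solve 5*subsidy + 31 = 81: subsidy = (81 - 31) / 5 = 10.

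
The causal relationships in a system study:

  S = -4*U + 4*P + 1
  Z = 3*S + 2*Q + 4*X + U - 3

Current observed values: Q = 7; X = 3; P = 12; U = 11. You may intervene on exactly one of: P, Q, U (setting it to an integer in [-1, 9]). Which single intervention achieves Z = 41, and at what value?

set Q = 3

Intervening on P: Z = 12*P - 95. Reaching 41 requires P = 34/3, not an integer.
Intervening on Q: with other inputs at their observed values, Z = 2*Q + 35. Solving for 41 gives Q = 3, within [-1, 9].
Intervening on U: Z = -11*U + 170. Reaching 41 requires U = 129/11, not an integer.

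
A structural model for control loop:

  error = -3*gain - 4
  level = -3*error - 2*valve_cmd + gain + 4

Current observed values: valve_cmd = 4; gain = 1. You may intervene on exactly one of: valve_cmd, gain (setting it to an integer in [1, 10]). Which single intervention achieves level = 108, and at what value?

set gain = 10

Intervening on valve_cmd: level = -2*valve_cmd + 26. Reaching 108 requires valve_cmd = -41, outside [1, 10].
Intervening on gain: with other inputs at their observed values, level = 10*gain + 8. Solving for 108 gives gain = 10, within [1, 10].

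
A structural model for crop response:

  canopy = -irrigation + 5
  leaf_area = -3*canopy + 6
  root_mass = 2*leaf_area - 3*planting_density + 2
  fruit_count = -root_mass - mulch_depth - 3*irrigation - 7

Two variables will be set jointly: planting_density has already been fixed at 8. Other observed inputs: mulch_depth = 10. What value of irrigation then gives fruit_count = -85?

With planting_density held at 8:
Substituting into the leaf_area equation gives leaf_area = 3*irrigation - 9.
This gives root_mass = 6*irrigation - 40.
fruit_count becomes -9*irrigation + 23.
Solve -9*irrigation + 23 = -85: irrigation = (-85 - 23) / -9 = 12.

irrigation = 12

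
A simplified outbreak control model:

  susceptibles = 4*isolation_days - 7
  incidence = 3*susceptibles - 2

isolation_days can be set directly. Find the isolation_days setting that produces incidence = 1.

isolation_days = 2

Substituting into the incidence equation gives incidence = 12*isolation_days - 23.
Solve 12*isolation_days - 23 = 1: isolation_days = (1 + 23) / 12 = 2.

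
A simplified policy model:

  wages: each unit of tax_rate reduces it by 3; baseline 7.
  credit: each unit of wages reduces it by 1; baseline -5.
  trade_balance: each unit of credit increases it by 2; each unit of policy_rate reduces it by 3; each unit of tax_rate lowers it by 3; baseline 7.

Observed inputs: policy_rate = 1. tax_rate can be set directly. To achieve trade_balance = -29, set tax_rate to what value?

Substituting into the credit equation gives credit = 3*tax_rate - 12.
Substituting into the trade_balance equation gives trade_balance = 3*tax_rate - 20.
Solve 3*tax_rate - 20 = -29: tax_rate = (-29 + 20) / 3 = -3.

tax_rate = -3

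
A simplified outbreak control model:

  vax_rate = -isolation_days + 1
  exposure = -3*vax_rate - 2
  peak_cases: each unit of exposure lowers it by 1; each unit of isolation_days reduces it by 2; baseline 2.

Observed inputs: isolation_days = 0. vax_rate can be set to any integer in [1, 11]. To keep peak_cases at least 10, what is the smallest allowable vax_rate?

vax_rate = 2

Intervening on vax_rate fixes its value directly, overriding its dependence on isolation_days.
Substituting into the peak_cases equation gives peak_cases = 3*vax_rate + 4.
Require 3*vax_rate + 4 ≥ 10, so vax_rate ≥ 2.
The smallest integer in [1, 11] satisfying this is 2.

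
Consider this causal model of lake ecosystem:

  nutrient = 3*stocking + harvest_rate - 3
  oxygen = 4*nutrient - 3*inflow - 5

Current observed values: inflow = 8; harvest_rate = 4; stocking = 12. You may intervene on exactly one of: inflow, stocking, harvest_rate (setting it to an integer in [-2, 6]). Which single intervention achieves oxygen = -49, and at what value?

Intervening on inflow: oxygen = -3*inflow + 143. Reaching -49 requires inflow = 64, outside [-2, 6].
Intervening on stocking: with other inputs at their observed values, oxygen = 12*stocking - 25. Solving for -49 gives stocking = -2, within [-2, 6].
Intervening on harvest_rate: oxygen = 4*harvest_rate + 103. Reaching -49 requires harvest_rate = -38, outside [-2, 6].

set stocking = -2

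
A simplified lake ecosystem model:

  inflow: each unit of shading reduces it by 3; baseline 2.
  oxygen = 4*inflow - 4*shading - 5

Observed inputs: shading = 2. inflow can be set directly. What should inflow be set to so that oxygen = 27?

inflow = 10

Intervening on inflow fixes its value directly, overriding its dependence on shading.
Substituting into the oxygen equation gives oxygen = 4*inflow - 13.
Solve 4*inflow - 13 = 27: inflow = (27 + 13) / 4 = 10.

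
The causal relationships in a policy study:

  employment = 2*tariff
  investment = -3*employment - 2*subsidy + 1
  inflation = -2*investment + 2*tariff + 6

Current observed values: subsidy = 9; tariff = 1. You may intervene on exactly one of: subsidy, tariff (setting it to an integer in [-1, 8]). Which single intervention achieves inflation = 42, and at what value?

set subsidy = 6

Intervening on subsidy: with other inputs at their observed values, inflation = 4*subsidy + 18. Solving for 42 gives subsidy = 6, within [-1, 8].
Intervening on tariff: inflation = 14*tariff + 40. Reaching 42 requires tariff = 1/7, not an integer.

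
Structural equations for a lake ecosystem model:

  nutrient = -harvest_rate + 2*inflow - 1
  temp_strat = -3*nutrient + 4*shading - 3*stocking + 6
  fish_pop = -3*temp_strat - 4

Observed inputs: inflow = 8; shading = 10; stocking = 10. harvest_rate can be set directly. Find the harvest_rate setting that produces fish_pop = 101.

harvest_rate = -2

Substituting into the nutrient equation gives nutrient = -harvest_rate + 15.
temp_strat becomes 3*harvest_rate - 29.
Substituting into the fish_pop equation gives fish_pop = -9*harvest_rate + 83.
Solve -9*harvest_rate + 83 = 101: harvest_rate = (101 - 83) / -9 = -2.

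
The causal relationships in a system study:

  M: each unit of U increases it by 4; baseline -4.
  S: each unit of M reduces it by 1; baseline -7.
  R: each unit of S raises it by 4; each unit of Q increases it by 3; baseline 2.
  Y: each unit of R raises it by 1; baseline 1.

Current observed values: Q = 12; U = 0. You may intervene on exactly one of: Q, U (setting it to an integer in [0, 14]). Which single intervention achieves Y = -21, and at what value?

Intervening on Q: Y = 3*Q - 9. Reaching -21 requires Q = -4, outside [0, 14].
Intervening on U: with other inputs at their observed values, Y = -16*U + 27. Solving for -21 gives U = 3, within [0, 14].

set U = 3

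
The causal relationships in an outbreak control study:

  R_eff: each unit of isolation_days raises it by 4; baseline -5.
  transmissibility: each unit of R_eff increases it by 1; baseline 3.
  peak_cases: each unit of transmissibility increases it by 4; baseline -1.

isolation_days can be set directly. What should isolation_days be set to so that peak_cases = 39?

Substituting into the transmissibility equation gives transmissibility = 4*isolation_days - 2.
peak_cases becomes 16*isolation_days - 9.
Solve 16*isolation_days - 9 = 39: isolation_days = (39 + 9) / 16 = 3.

isolation_days = 3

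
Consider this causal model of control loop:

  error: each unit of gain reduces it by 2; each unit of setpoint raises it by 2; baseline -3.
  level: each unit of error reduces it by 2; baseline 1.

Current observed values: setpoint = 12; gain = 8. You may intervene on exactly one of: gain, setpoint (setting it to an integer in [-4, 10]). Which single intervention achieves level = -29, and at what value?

Intervening on gain: with other inputs at their observed values, level = 4*gain - 41. Solving for -29 gives gain = 3, within [-4, 10].
Intervening on setpoint: level = -4*setpoint + 39. Reaching -29 requires setpoint = 17, outside [-4, 10].

set gain = 3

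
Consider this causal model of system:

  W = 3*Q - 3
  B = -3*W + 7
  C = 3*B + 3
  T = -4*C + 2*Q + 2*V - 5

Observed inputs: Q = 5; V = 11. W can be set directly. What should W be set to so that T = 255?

W = 9

Intervening on W fixes its value directly, overriding its dependence on Q.
Substituting into the C equation gives C = -9*W + 24.
So T = 36*W - 69.
Solve 36*W - 69 = 255: W = (255 + 69) / 36 = 9.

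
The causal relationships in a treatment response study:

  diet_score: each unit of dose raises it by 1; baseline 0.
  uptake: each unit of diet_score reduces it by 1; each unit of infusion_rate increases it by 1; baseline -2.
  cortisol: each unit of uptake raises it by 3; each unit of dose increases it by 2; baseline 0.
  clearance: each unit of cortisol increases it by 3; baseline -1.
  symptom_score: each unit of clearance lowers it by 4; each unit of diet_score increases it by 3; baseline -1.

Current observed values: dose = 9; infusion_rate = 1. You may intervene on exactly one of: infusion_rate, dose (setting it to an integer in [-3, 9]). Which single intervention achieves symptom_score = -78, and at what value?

Intervening on infusion_rate: with other inputs at their observed values, symptom_score = -36*infusion_rate + 210. Solving for -78 gives infusion_rate = 8, within [-3, 9].
Intervening on dose: symptom_score = 15*dose + 39. Reaching -78 requires dose = -39/5, not an integer.

set infusion_rate = 8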